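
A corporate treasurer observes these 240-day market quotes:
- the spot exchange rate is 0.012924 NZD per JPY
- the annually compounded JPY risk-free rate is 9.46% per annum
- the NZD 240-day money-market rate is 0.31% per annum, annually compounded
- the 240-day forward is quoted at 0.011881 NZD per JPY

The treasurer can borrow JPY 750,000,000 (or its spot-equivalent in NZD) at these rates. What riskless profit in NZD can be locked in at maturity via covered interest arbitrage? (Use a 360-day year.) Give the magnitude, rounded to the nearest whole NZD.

T = 240/360 years.
Invest the JPY and cover forward: 750,000,000 × 1.062111952 × 0.011881 = NZD 9,464,214.08.
Convert at spot and invest in NZD: 750,000,000 × 0.012924 × 1.0020656 = NZD 9,713,021.86.
The quoted forward undervalues JPY, so borrow JPY, convert to NZD at spot, deposit the NZD at 0.31%, and buy JPY forward at 0.011881 to cover the loan.
Profit = 9,713,021.86 − 9,464,214.08 = NZD 248,808.

NZD 248,808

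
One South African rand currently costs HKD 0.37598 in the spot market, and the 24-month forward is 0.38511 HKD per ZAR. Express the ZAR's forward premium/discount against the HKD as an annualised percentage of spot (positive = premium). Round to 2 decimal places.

T = 2 years.
(F − S)/S = (0.38511 − 0.37598)/0.37598 = 0.0242832.
Per annum: 0.0242832 / 2 = 0.012142 = 1.21%.

+1.21%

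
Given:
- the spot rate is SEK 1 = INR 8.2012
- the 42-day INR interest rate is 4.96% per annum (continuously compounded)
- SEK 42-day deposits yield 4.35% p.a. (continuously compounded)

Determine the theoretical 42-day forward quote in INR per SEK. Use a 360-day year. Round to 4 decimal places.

T = 42/360 years.
INR growth factor: e^(0.0496×42/360) = 1.0058034.
Growth of 1 SEK over T: e^(0.0435×42/360) = 1.0050879.
Forward (INR per SEK) = 8.2012 × 1.0058034 / 1.0050879 = 8.207038.

8.2070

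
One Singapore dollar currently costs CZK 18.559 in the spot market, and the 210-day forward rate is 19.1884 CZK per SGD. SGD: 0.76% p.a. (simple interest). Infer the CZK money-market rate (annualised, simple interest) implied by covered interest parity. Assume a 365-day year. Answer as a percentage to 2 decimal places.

T = 210/365 years.
CIP gives F = S · g_CZK/g_SGD, so g_CZK/g_SGD = 19.1884/18.559 = 1.0339135.
The SGD side grows by 1 + 0.0076×210/365 = 1.0043726.
So the CZK growth factor = 1.0384344.
(1.0384344 − 1)/T = 0.066803, i.e. 6.68%.

6.68%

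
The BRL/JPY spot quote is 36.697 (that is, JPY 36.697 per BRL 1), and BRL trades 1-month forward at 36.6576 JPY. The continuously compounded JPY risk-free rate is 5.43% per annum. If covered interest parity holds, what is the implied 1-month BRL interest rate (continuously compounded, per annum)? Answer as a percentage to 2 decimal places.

6.72%

T = 1/12 years.
F/S = 36.6576/36.697 = 0.9989263 = (growth of JPY) / (growth of BRL).
The JPY side grows by e^(0.0543×1/12) = 1.0045353.
So the BRL growth factor = 1.005615.
r = ln(1.005615)/(1/12) = 0.067192 → 6.72%.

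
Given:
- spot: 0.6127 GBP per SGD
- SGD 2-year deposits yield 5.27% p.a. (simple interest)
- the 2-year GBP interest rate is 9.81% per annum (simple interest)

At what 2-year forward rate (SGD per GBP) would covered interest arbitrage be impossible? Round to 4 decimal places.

1.5082

T = 2 years.
GBP growth factor: 1 + 0.0981×2 = 1.196200.
Growth of 1 SGD over T: 1 + 0.0527×2 = 1.105400.
Forward (GBP per SGD) = 0.6127 × 1.196200 / 1.105400 = 0.6630285.
Invert for SGD per GBP: 1 / 0.6630285 = 1.5082.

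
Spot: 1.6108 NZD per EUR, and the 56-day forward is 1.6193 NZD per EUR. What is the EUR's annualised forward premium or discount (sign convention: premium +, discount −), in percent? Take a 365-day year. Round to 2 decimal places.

T = 56/365 years.
(F − S)/S = (1.6193 − 1.6108)/1.6108 = 0.0052769.
Per annum: 0.0052769 / (56/365) = 0.034394 = 3.44%.

+3.44%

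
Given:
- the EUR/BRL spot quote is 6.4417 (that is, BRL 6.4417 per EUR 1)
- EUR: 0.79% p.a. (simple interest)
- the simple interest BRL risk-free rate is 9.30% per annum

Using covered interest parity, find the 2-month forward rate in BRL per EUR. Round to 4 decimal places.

6.5329

T = 2/12 years.
BRL accumulates by 1 + 0.0930×2/12 = 1.015500.
Growth of 1 EUR over T: 1 + 0.0079×2/12 = 1.0013167.
So F = 6.4417 × 1.015500 / 1.0013167 = 6.532944 (BRL/EUR).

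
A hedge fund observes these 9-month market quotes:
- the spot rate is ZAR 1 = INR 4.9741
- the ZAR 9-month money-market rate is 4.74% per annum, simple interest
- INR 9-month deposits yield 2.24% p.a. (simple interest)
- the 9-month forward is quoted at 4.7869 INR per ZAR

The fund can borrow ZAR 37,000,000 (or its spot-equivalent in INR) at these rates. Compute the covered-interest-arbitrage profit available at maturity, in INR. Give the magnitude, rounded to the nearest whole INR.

INR 3,721,852

T = 9/12 years.
Invest the ZAR and cover forward: 37,000,000 × 1.035550 × 4.7869 = INR 183,411,748.92.
Convert at spot and invest in INR: 37,000,000 × 4.9741 × 1.016800 = INR 187,133,600.56.
The quoted forward undervalues ZAR, so borrow ZAR, convert to INR at spot, deposit the INR at 2.24%, and buy ZAR forward at 4.7869 to cover the loan.
The gap between the two covered legs is INR 3,721,852.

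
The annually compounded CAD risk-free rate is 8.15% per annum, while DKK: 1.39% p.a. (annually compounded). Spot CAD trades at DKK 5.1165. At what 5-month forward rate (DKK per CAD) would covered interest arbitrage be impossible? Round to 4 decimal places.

4.9807

T = 5/12 years.
DKK accumulates by (1 + 0.0139)^(5/12) = 1.0057684.
Growth of 1 CAD over T: (1 + 0.0815)^(5/12) = 1.0331841.
So F = 5.1165 × 1.0057684 / 1.0331841 = 4.980733 (DKK/CAD).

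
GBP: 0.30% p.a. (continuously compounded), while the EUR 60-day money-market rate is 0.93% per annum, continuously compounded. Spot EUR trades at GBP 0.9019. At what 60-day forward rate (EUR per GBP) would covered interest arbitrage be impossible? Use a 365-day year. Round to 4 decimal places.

1.1099

T = 60/365 years.
GBP growth factor: e^(0.0030×60/365) = 1.0004933.
Growth of 1 EUR over T: e^(0.0093×60/365) = 1.0015299.
CIP: F = S · (grow GBP)/(grow EUR) = 0.9019 × 1.0004933/1.0015299 = 0.9009665 GBP per EUR.
Invert for EUR per GBP: 1 / 0.9009665 = 1.1099.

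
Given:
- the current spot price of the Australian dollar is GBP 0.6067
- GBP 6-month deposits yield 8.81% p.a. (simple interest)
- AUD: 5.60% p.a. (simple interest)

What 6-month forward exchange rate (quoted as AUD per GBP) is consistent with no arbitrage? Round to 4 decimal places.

T = 6/12 years.
Growth of 1 GBP over T: 1 + 0.0881×6/12 = 1.044050.
Growth of 1 AUD over T: 1 + 0.0560×6/12 = 1.028000.
CIP: F = S · (grow GBP)/(grow AUD) = 0.6067 × 1.044050/1.028000 = 0.6161723 GBP per AUD.
Quoted the other way: 1/0.6161723 = 1.6229 AUD per GBP.

1.6229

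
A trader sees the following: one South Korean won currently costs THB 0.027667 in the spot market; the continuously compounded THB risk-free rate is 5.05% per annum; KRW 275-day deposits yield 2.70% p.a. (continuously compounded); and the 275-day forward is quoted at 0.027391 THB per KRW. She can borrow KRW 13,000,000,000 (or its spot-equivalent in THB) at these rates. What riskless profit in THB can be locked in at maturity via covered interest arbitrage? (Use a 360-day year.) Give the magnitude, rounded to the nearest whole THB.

THB 10,313,431

T = 275/360 years.
Route A — deposit KRW, sell forward: 13,000,000,000 × 1.02083916516 × 0.027391 = THB 363,503,472.45.
Route B — convert at spot, deposit THB: 13,000,000,000 × 0.027667 × 1.0393301186 = THB 373,816,903.09.
The quoted forward undervalues KRW, so borrow KRW, convert to THB at spot, deposit the THB at 5.05%, and buy KRW forward at 0.027391 to cover the loan.
The gap between the two covered legs is THB 10,313,431.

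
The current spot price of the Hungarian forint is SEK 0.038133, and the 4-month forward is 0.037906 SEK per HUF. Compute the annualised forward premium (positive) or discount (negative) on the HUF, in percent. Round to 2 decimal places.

-1.79%

T = 4/12 years.
Period premium: (0.037906 − 0.038133)/0.038133 = -0.0059528.
×(1/T) gives -1.79% p.a.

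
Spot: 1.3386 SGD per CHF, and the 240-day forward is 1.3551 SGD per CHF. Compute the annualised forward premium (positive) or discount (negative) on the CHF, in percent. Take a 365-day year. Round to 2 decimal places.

+1.87%

T = 240/365 years.
CHF trades forward at +1.23263% vs spot over the period.
Annualise by dividing by T: 0.0123263 / (240/365) = 0.018746 → 1.87%.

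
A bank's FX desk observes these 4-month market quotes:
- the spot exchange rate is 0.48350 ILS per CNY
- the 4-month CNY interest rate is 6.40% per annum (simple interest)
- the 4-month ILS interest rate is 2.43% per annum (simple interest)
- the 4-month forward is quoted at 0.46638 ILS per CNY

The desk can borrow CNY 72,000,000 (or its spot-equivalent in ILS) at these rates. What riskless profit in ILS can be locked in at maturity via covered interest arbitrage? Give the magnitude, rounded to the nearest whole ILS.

T = 4/12 years.
Invest the CNY and cover forward: 72,000,000 × 1.0213333333 × 0.46638 = ILS 34,295,719.68.
Convert at spot and invest in ILS: 72,000,000 × 0.48350 × 1.008100 = ILS 35,093,977.20.
The quoted forward undervalues CNY, so borrow CNY, convert to ILS at spot, deposit the ILS at 2.43%, and buy CNY forward at 0.46638 to cover the loan.
Arbitrage profit = |34,295,719.68 − 35,093,977.20| = ILS 798,258.

ILS 798,258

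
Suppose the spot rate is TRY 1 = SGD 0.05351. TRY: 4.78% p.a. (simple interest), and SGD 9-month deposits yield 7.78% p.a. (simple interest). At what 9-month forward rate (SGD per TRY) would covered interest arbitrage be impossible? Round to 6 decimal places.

T = 9/12 years.
SGD growth factor: 1 + 0.0778×9/12 = 1.058350.
Growth of 1 TRY over T: 1 + 0.0478×9/12 = 1.035850.
So F = 0.05351 × 1.058350 / 1.035850 = 0.05467231 (SGD/TRY).

0.054672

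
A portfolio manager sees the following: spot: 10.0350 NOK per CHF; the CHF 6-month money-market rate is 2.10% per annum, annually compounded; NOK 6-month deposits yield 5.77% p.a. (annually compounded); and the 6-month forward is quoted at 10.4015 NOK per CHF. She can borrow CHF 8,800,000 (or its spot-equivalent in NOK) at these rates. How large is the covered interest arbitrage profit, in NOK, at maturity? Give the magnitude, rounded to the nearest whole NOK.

NOK 1,669,346

T = 6/12 years.
Route A — deposit CHF, sell forward: 8,800,000 × 1.0104454463 × 10.4015 = NOK 92,489,305.13.
Route B — convert at spot, deposit NOK: 8,800,000 × 10.0350 × 1.0284454288 = NOK 90,819,958.93.
The quoted forward overvalues CHF, so borrow NOK, buy CHF at spot, deposit the CHF at 2.10%, and sell the proceeds forward at 10.4015.
Profit = 92,489,305.13 − 90,819,958.93 = NOK 1,669,346.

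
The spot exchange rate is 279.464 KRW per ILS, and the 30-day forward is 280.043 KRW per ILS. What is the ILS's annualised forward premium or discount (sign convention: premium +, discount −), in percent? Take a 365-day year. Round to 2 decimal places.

+2.52%

T = 30/365 years.
(F − S)/S = (280.043 − 279.464)/279.464 = 0.0020718.
Annualise by dividing by T: 0.0020718 / (30/365) = 0.025207 → 2.52%.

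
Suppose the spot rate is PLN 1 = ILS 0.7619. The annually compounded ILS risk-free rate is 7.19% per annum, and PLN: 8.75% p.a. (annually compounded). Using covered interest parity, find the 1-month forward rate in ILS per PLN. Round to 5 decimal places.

0.76098

T = 1/12 years.
ILS accumulates by (1 + 0.0719)^(1/12) = 1.0058028.
PLN growth factor: (1 + 0.0875)^(1/12) = 1.0070146.
Forward (ILS per PLN) = 0.7619 × 1.0058028 / 1.0070146 = 0.7609832.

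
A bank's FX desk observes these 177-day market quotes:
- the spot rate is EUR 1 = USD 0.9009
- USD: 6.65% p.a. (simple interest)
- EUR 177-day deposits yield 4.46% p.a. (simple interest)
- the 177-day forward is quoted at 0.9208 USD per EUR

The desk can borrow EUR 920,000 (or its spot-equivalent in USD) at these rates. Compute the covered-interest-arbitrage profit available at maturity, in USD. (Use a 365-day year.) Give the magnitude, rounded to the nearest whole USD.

USD 9,902

T = 177/365 years.
Route A — deposit EUR, sell forward: 920,000 × 1.02162795 × 0.9208 = USD 865,457.82.
Route B — convert at spot, deposit USD: 920,000 × 0.9009 × 1.03224795 = USD 855,556.00.
The quoted forward overvalues EUR, so borrow USD, buy EUR at spot, deposit the EUR at 4.46%, and sell the proceeds forward at 0.9208.
Profit = 865,457.82 − 855,556.00 = USD 9,902.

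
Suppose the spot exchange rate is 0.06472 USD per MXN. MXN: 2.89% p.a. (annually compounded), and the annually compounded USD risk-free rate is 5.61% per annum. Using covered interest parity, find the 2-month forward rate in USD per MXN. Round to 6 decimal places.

T = 2/12 years.
USD accumulates by (1 + 0.0561)^(2/12) = 1.0091387.
Growth of 1 MXN over T: (1 + 0.0289)^(2/12) = 1.0047597.
Forward (USD per MXN) = 0.06472 × 1.0091387 / 1.0047597 = 0.06500207.

0.065002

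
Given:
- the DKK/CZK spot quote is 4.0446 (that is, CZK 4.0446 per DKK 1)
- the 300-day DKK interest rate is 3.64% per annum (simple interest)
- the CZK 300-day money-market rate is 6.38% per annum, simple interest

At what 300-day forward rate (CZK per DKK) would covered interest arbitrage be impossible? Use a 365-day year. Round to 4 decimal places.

T = 300/365 years.
CZK accumulates by 1 + 0.0638×300/365 = 1.0524384.
DKK growth factor: 1 + 0.0364×300/365 = 1.0299178.
So F = 4.0446 × 1.0524384 / 1.0299178 = 4.133041 (CZK/DKK).

4.1330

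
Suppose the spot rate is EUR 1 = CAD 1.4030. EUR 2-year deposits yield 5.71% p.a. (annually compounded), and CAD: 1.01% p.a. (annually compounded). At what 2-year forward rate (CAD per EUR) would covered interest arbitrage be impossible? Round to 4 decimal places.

T = 2 years.
CAD accumulates by (1 + 0.0101)^2 = 1.020302.
EUR accumulates by (1 + 0.0571)^2 = 1.1174604.
So F = 1.403 × 1.020302 / 1.1174604 = 1.281015 (CAD/EUR).

1.2810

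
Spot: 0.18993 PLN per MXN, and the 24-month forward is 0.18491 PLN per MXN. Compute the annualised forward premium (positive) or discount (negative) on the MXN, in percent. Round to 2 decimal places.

-1.32%

T = 2 years.
Period premium: (0.18491 − 0.18993)/0.18993 = -0.0264308.
Per annum: -0.0264308 / 2 = -0.013215 = -1.32%.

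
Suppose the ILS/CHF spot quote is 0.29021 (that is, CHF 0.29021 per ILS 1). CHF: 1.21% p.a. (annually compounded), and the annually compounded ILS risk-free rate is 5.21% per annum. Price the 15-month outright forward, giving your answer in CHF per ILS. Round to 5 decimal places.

0.27648

T = 15/12 years.
CHF accumulates by (1 + 0.0121)^(15/12) = 1.0151478.
ILS growth factor: (1 + 0.0521)^(15/12) = 1.0655437.
CIP: F = S · (grow CHF)/(grow ILS) = 0.29021 × 1.0151478/1.0655437 = 0.2764842 CHF per ILS.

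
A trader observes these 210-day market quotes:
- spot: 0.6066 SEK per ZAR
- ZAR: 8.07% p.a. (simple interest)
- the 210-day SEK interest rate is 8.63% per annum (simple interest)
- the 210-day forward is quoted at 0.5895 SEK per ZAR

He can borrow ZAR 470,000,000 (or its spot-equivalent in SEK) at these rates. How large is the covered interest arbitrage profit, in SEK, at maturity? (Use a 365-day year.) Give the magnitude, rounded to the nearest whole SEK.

T = 210/365 years.
Invest the ZAR and cover forward: 470,000,000 × 1.04643013699 × 0.5895 = SEK 289,929,165.91.
Convert at spot and invest in SEK: 470,000,000 × 0.6066 × 1.04965205479 = SEK 299,257,900.12.
The quoted forward undervalues ZAR, so borrow ZAR, convert to SEK at spot, deposit the SEK at 8.63%, and buy ZAR forward at 0.5895 to cover the loan.
Arbitrage profit = |289,929,165.91 − 299,257,900.12| = SEK 9,328,734.

SEK 9,328,734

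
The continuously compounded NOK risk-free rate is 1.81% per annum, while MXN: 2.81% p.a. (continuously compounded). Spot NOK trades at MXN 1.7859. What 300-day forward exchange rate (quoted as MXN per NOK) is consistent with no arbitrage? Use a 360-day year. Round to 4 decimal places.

1.8008

T = 300/360 years.
Growth of 1 MXN over T: e^(0.0281×300/360) = 1.023693.
Growth of 1 NOK over T: e^(0.0181×300/360) = 1.0151977.
Forward (MXN per NOK) = 1.7859 × 1.023693 / 1.0151977 = 1.800845.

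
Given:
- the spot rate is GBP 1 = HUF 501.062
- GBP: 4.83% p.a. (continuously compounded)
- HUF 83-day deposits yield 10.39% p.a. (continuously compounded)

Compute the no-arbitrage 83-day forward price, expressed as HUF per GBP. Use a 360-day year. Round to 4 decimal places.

T = 83/360 years.
Growth of 1 HUF over T: e^(0.1039×83/360) = 1.024243941.
Growth of 1 GBP over T: e^(0.0483×83/360) = 1.011198068.
So F = 501.062 × 1.024243941 / 1.011198068 = 507.526402 (HUF/GBP).

507.5264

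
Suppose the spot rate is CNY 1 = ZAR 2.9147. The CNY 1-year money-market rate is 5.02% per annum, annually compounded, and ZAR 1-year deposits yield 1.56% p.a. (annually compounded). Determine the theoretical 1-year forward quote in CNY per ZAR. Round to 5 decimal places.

0.35478

T = 1 year.
ZAR growth factor: (1 + 0.0156)^1 = 1.015600.
Growth of 1 CNY over T: (1 + 0.0502)^1 = 1.050200.
Forward (ZAR per CNY) = 2.9147 × 1.015600 / 1.050200 = 2.818672.
Quoted the other way: 1/2.818672 = 0.35478 CNY per ZAR.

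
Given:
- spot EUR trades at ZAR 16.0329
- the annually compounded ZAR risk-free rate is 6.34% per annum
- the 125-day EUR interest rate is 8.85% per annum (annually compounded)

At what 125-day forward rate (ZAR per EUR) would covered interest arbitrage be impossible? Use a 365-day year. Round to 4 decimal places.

T = 125/365 years.
ZAR accumulates by (1 + 0.0634)^(125/365) = 1.02127498.
EUR growth factor: (1 + 0.0885)^(125/365) = 1.02946711.
CIP: F = S · (grow ZAR)/(grow EUR) = 16.0329 × 1.02127498/1.02946711 = 15.905316 ZAR per EUR.

15.9053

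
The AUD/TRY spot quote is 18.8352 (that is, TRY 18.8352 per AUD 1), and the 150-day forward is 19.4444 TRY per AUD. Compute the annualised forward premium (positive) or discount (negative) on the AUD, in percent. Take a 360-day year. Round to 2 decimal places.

+7.76%

T = 150/360 years.
AUD trades forward at +3.23437% vs spot over the period.
Annualise by dividing by T: 0.0323437 / (150/360) = 0.077625 → 7.76%.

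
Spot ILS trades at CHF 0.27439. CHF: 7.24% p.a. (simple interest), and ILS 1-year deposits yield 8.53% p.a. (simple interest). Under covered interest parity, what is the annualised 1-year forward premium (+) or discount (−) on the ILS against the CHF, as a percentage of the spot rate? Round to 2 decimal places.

-1.19%

T = 1 year.
CIP forward (CHF per ILS) = 0.27439 × 1.072400/1.085300 = 0.27112857.
Annualised premium = (F − S)/S × (1/T) = (0.27112857 − 0.27439)/0.27439 ÷ 1 = -1.19%.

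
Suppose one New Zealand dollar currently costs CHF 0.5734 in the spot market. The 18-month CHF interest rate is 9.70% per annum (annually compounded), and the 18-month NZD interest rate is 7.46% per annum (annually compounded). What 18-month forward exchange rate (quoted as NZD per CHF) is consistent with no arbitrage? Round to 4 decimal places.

1.6908

T = 18/12 years.
CHF growth factor: (1 + 0.0970)^(18/12) = 1.1489733.
NZD accumulates by (1 + 0.0746)^(18/12) = 1.1139617.
CIP: F = S · (grow CHF)/(grow NZD) = 0.5734 × 1.1489733/1.1139617 = 0.5914219 CHF per NZD.
Quoted the other way: 1/0.5914219 = 1.6908 NZD per CHF.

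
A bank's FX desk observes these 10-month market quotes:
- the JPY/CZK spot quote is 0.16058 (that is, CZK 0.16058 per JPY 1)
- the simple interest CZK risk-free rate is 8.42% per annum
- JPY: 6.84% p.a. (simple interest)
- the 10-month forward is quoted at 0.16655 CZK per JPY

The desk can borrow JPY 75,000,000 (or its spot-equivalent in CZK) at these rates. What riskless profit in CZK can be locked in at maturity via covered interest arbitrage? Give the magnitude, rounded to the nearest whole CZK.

T = 10/12 years.
Route A — deposit JPY, sell forward: 75,000,000 × 1.057000 × 0.16655 = CZK 13,203,251.25.
Route B — convert at spot, deposit CZK: 75,000,000 × 0.16058 × 1.0701666667 = CZK 12,888,552.25.
The quoted forward overvalues JPY, so borrow CZK, buy JPY at spot, deposit the JPY at 6.84%, and sell the proceeds forward at 0.16655.
Arbitrage profit = |13,203,251.25 − 12,888,552.25| = CZK 314,699.

CZK 314,699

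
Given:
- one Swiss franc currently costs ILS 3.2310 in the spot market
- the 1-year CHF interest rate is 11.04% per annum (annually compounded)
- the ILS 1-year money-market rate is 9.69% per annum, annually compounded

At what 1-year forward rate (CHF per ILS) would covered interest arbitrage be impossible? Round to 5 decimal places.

T = 1 year.
Growth of 1 ILS over T: (1 + 0.0969)^1 = 1.096900.
CHF growth factor: (1 + 0.1104)^1 = 1.110400.
Forward (ILS per CHF) = 3.231 × 1.096900 / 1.110400 = 3.191718.
Quoted the other way: 1/3.191718 = 0.31331 CHF per ILS.

0.31331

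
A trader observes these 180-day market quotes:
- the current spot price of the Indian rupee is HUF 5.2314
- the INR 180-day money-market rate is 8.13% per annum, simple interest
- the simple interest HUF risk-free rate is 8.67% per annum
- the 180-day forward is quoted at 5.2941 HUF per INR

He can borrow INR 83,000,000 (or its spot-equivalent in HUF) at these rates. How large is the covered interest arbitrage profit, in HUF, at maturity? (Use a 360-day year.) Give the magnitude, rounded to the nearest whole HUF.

T = 180/360 years.
Keep in INR, deliver into the forward: 83,000,000·1.040650·5.2941 = HUF 457,272,328.70.
Swap to HUF now, deposit: 83,000,000·5.2314·1.043350 = HUF 453,029,038.77.
The quoted forward overvalues INR, so borrow HUF, buy INR at spot, deposit the INR at 8.13%, and sell the proceeds forward at 5.2941.
The gap between the two covered legs is HUF 4,243,290.

HUF 4,243,290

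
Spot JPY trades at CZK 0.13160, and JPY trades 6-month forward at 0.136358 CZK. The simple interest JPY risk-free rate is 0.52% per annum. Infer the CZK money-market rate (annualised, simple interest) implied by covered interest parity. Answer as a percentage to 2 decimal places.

7.77%

T = 6/12 years.
By CIP, F/S equals the CZK-to-JPY growth ratio: 0.136358/0.1316 = 1.0361550.
The JPY side grows by 1 + 0.0052×6/12 = 1.002600.
That pins the CZK growth at 1.038849.
r = (1.038849 − 1)/(6/12) = 0.077698 → 7.77%.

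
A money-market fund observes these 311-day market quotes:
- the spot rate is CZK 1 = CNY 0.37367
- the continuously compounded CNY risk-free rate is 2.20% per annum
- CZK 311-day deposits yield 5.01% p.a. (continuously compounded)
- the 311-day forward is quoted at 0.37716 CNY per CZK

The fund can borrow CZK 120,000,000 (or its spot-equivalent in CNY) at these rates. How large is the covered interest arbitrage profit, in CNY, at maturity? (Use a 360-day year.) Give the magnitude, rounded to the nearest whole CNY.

CNY 1,560,298

T = 311/360 years.
Route A — deposit CZK, sell forward: 120,000,000 × 1.0442311086 × 0.37716 = CNY 47,261,064.59.
Route B — convert at spot, deposit CNY: 120,000,000 × 0.37367 × 1.0191873108 = CNY 45,700,766.69.
The quoted forward overvalues CZK, so borrow CNY, buy CZK at spot, deposit the CZK at 5.01%, and sell the proceeds forward at 0.37716.
Arbitrage profit = |47,261,064.59 − 45,700,766.69| = CNY 1,560,298.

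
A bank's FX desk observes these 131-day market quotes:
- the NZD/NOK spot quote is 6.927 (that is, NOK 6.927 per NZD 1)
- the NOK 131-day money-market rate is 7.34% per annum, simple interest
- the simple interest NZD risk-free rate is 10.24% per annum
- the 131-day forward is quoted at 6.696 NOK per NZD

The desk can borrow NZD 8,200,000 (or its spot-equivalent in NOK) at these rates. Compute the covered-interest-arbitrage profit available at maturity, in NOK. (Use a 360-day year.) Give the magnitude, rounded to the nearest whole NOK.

NOK 1,365,370

T = 131/360 years.
Keep in NZD, deliver into the forward: 8,200,000·1.0372622222·6.696 = NOK 56,953,164.29.
Swap to NOK now, deposit: 8,200,000·6.927·1.0267094444 = NOK 58,318,533.84.
The quoted forward undervalues NZD, so borrow NZD, convert to NOK at spot, deposit the NOK at 7.34%, and buy NZD forward at 6.696 to cover the loan.
The gap between the two covered legs is NOK 1,365,370.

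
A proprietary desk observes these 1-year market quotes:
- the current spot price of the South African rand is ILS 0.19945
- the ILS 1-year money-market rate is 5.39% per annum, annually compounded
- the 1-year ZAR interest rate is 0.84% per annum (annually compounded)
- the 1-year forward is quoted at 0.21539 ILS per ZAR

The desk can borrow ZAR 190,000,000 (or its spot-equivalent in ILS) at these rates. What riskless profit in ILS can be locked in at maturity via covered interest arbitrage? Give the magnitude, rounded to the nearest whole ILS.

ILS 1,329,795

T = 1 year.
Keep in ZAR, deliver into the forward: 190,000,000·1.008400·0.21539 = ILS 41,267,862.44.
Swap to ILS now, deposit: 190,000,000·0.19945·1.053900 = ILS 39,938,067.45.
The quoted forward overvalues ZAR, so borrow ILS, buy ZAR at spot, deposit the ZAR at 0.84%, and sell the proceeds forward at 0.21539.
Arbitrage profit = |41,267,862.44 − 39,938,067.45| = ILS 1,329,795.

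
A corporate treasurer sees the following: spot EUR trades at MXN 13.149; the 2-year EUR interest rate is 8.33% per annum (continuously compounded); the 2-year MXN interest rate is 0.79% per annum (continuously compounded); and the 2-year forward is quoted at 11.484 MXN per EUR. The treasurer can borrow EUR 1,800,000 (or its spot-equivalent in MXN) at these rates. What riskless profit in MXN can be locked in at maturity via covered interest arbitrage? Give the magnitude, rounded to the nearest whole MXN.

MXN 373,382

T = 2 years.
Route A — deposit EUR, sell forward: 1,800,000 × 1.1812816581 × 11.484 = MXN 24,418,509.41.
Route B — convert at spot, deposit MXN: 1,800,000 × 13.149 × 1.01592548 = MXN 24,045,127.45.
The quoted forward overvalues EUR, so borrow MXN, buy EUR at spot, deposit the EUR at 8.33%, and sell the proceeds forward at 11.484.
Profit = 24,418,509.41 − 24,045,127.45 = MXN 373,382.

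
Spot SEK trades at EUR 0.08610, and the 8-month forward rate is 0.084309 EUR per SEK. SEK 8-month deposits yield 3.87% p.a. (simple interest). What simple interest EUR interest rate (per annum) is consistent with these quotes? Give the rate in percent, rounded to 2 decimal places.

0.67%

T = 8/12 years.
CIP gives F = S · g_EUR/g_SEK, so g_EUR/g_SEK = 0.084309/0.0861 = 0.9791986.
SEK growth factor: 1 + 0.0387×8/12 = 1.025800.
Hence g_EUR = 1.0044619.
r = (1.0044619 − 1)/(8/12) = 0.006693 → 0.67%.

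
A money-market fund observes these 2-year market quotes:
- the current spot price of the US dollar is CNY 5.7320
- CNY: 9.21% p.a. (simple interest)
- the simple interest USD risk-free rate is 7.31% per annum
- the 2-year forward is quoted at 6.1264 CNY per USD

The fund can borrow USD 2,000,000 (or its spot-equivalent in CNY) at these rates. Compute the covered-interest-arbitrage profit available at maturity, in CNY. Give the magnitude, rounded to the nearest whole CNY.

CNY 468,491

T = 2 years.
Route A — deposit USD, sell forward: 2,000,000 × 1.146200 × 6.1264 = CNY 14,044,159.36.
Route B — convert at spot, deposit CNY: 2,000,000 × 5.7320 × 1.184200 = CNY 13,575,668.80.
The quoted forward overvalues USD, so borrow CNY, buy USD at spot, deposit the USD at 7.31%, and sell the proceeds forward at 6.1264.
The gap between the two covered legs is CNY 468,491.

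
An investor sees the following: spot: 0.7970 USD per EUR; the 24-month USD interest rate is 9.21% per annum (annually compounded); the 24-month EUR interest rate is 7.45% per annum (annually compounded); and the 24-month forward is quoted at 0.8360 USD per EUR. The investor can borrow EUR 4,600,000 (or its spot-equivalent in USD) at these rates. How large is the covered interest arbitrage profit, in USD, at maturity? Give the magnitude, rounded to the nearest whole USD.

USD 67,326

T = 2 years.
Route A — deposit EUR, sell forward: 4,600,000 × 1.15455025 × 0.8360 = USD 4,439,938.44.
Route B — convert at spot, deposit USD: 4,600,000 × 0.7970 × 1.19268241 = USD 4,372,612.25.
The quoted forward overvalues EUR, so borrow USD, buy EUR at spot, deposit the EUR at 7.45%, and sell the proceeds forward at 0.8360.
Arbitrage profit = |4,439,938.44 − 4,372,612.25| = USD 67,326.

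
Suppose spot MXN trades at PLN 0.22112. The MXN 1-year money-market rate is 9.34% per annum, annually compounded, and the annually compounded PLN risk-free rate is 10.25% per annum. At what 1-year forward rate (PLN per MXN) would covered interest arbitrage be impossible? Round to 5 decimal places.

T = 1 year.
PLN accumulates by (1 + 0.1025)^1 = 1.102500.
MXN accumulates by (1 + 0.0934)^1 = 1.093400.
So F = 0.22112 × 1.102500 / 1.093400 = 0.2229603 (PLN/MXN).

0.22296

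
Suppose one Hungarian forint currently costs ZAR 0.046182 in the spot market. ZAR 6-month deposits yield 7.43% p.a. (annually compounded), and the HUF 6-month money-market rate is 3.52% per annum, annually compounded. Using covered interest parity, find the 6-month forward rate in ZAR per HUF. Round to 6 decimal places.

T = 6/12 years.
ZAR growth factor: (1 + 0.0743)^(6/12) = 1.0364844.
HUF accumulates by (1 + 0.0352)^(6/12) = 1.0174478.
Forward (ZAR per HUF) = 0.046182 × 1.0364844 / 1.0174478 = 0.04704607.

0.047046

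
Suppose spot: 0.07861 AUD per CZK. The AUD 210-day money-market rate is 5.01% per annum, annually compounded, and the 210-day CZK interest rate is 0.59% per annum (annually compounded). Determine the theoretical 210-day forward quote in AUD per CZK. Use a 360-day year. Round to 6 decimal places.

0.080607

T = 210/360 years.
AUD growth factor: (1 + 0.0501)^(210/360) = 1.028927.
CZK growth factor: (1 + 0.0059)^(210/360) = 1.0034374.
Forward (AUD per CZK) = 0.07861 × 1.028927 / 1.0034374 = 0.08060687.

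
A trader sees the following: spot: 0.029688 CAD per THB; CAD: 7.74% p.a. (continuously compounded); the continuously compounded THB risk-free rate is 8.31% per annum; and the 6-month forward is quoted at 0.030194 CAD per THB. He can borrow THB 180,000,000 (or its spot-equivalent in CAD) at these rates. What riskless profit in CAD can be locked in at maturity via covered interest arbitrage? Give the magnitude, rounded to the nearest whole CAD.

T = 6/12 years.
Keep in THB, deliver into the forward: 180,000,000·1.042425282·0.030194 = CAD 5,665,498.01.
Swap to CAD now, deposit: 180,000,000·0.029688·1.039458599 = CAD 5,554,700.44.
The quoted forward overvalues THB, so borrow CAD, buy THB at spot, deposit the THB at 8.31%, and sell the proceeds forward at 0.030194.
Profit = 5,665,498.01 − 5,554,700.44 = CAD 110,798.

CAD 110,798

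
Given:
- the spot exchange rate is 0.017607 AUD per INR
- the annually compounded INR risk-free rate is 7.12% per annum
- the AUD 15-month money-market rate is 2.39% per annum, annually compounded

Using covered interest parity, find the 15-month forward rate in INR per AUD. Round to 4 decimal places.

60.0940

T = 15/12 years.
AUD growth factor: (1 + 0.0239)^(15/12) = 1.02996372.
INR accumulates by (1 + 0.0712)^(15/12) = 1.08977842.
CIP: F = S · (grow AUD)/(grow INR) = 0.017607 × 1.02996372/1.08977842 = 0.016640604 AUD per INR.
Quoted the other way: 1/0.016640604 = 60.0940 INR per AUD.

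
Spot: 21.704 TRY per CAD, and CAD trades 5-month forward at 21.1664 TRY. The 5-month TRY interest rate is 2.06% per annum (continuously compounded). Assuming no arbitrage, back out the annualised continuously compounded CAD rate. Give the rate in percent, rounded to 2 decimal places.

T = 5/12 years.
F/S = 21.1664/21.704 = 0.9752304 = (growth of TRY) / (growth of CAD).
The TRY side grows by e^(0.0206×5/12) = 1.0086203.
So the CAD growth factor = 1.034238.
r = ln(1.034238)/(5/12) = 0.080796 → 8.08%.

8.08%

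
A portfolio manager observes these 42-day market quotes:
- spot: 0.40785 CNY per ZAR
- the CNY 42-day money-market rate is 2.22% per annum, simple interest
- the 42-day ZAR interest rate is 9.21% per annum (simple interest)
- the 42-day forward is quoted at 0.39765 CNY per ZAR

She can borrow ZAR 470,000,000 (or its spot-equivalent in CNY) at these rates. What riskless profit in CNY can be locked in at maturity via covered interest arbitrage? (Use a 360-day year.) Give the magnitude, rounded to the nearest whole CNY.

T = 42/360 years.
Invest the ZAR and cover forward: 470,000,000 × 1.010745 × 0.39765 = CNY 188,903,692.15.
Convert at spot and invest in CNY: 470,000,000 × 0.40785 × 1.002590 = CNY 192,185,975.81.
The quoted forward undervalues ZAR, so borrow ZAR, convert to CNY at spot, deposit the CNY at 2.22%, and buy ZAR forward at 0.39765 to cover the loan.
Profit = 192,185,975.81 − 188,903,692.15 = CNY 3,282,284.

CNY 3,282,284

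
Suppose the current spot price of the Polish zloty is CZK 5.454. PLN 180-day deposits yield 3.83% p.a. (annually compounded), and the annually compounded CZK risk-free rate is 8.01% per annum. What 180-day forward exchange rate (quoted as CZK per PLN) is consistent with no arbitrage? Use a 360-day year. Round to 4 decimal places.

T = 180/360 years.
CZK growth factor: (1 + 0.0801)^(180/360) = 1.0392786.
Growth of 1 PLN over T: (1 + 0.0383)^(180/360) = 1.0189701.
So F = 5.454 × 1.0392786 / 1.0189701 = 5.562700 (CZK/PLN).

5.5627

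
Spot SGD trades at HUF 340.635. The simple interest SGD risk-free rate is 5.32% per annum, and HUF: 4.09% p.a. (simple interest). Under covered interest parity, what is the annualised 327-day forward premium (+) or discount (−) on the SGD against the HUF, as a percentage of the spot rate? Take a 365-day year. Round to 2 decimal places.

T = 327/365 years.
CIP forward (HUF per SGD) = 340.635 × 1.0366419/1.0476614 = 337.052137.
Annualised premium = (F − S)/S × (1/T) = (337.052137 − 340.635)/340.635 ÷ (327/365) = -1.17%.

-1.17%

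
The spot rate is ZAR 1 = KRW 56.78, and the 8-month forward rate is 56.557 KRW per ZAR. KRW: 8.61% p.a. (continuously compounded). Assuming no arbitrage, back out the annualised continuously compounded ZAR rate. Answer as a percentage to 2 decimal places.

T = 8/12 years.
F/S = 56.557/56.78 = 0.9960726 = (growth of KRW) / (growth of ZAR).
KRW growth factor: e^(0.0861×8/12) = 1.0590794.
Hence g_ZAR = 1.0632552.
r = ln(1.0632552)/(8/12) = 0.092003 → 9.20%.

9.20%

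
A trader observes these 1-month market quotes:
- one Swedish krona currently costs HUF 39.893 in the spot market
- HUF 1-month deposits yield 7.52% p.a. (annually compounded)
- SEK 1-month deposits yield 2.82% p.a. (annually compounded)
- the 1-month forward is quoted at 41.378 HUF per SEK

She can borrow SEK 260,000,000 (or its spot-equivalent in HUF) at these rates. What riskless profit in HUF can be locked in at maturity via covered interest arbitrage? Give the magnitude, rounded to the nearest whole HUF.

T = 1/12 years.
Invest the SEK and cover forward: 260,000,000 × 1.002320162474 × 41.378 = HUF 10,783,240,957.54.
Convert at spot and invest in HUF: 260,000,000 × 39.893 × 1.00606051529 = HUF 10,435,040,755.48.
The quoted forward overvalues SEK, so borrow HUF, buy SEK at spot, deposit the SEK at 2.82%, and sell the proceeds forward at 41.378.
Arbitrage profit = |10,783,240,957.54 − 10,435,040,755.48| = HUF 348,200,202.

HUF 348,200,202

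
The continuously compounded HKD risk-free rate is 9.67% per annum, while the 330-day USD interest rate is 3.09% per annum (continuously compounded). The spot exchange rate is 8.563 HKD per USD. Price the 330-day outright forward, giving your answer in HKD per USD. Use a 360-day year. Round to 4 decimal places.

T = 330/360 years.
HKD accumulates by e^(0.0967×330/360) = 1.092689.
Growth of 1 USD over T: e^(0.0309×330/360) = 1.028730.
CIP: F = S · (grow HKD)/(grow USD) = 8.563 × 1.092689/1.028730 = 9.095385 HKD per USD.

9.0954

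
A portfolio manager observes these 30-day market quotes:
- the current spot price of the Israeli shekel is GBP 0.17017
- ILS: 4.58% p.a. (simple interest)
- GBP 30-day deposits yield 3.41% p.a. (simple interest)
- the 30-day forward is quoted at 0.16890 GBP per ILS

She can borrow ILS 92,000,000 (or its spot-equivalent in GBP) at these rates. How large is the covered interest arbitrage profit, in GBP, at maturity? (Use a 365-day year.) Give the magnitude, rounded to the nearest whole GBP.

GBP 102,225

T = 30/365 years.
Keep in ILS, deliver into the forward: 92,000,000·1.0037643836·0.16890 = GBP 15,597,294.00.
Swap to GBP now, deposit: 92,000,000·0.17017·1.0028027397 = GBP 15,699,518.68.
The quoted forward undervalues ILS, so borrow ILS, convert to GBP at spot, deposit the GBP at 3.41%, and buy ILS forward at 0.16890 to cover the loan.
Profit = 15,699,518.68 − 15,597,294.00 = GBP 102,225.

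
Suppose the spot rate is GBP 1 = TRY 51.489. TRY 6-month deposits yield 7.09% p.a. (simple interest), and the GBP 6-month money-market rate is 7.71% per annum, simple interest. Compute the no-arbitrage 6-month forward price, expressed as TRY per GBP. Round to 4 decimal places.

T = 6/12 years.
TRY growth factor: 1 + 0.0709×6/12 = 1.035450.
Growth of 1 GBP over T: 1 + 0.0771×6/12 = 1.038550.
So F = 51.489 × 1.035450 / 1.038550 = 51.335309 (TRY/GBP).

51.3353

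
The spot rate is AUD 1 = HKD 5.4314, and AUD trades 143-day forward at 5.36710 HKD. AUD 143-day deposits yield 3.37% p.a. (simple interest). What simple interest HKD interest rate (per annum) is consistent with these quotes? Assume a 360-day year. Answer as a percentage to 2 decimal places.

T = 143/360 years.
CIP gives F = S · g_HKD/g_AUD, so g_HKD/g_AUD = 5.3671/5.4314 = 0.9881614.
AUD growth factor: 1 + 0.0337×143/360 = 1.0133864.
Hence g_HKD = 1.0013893.
(1.0013893 − 1)/T = 0.003498, i.e. 0.35%.

0.35%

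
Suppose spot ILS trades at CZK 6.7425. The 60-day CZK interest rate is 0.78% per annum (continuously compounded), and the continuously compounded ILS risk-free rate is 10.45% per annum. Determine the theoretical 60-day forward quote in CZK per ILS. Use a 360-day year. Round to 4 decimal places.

T = 60/360 years.
CZK accumulates by e^(0.0078×60/360) = 1.0013008.
Growth of 1 ILS over T: e^(0.1045×60/360) = 1.0175692.
CIP: F = S · (grow CZK)/(grow ILS) = 6.7425 × 1.0013008/1.0175692 = 6.634704 CZK per ILS.

6.6347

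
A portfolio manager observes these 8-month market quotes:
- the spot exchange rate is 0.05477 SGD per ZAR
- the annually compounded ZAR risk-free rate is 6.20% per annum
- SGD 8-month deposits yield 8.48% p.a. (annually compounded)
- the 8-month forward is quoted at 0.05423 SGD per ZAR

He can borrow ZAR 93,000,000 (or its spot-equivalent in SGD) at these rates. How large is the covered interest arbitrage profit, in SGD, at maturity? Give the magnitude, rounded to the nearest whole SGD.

T = 8/12 years.
Invest the ZAR and cover forward: 93,000,000 × 1.040917583 × 0.05423 = SGD 5,249,753.33.
Convert at spot and invest in SGD: 93,000,000 × 0.05477 × 1.055763032 = SGD 5,377,645.14.
The quoted forward undervalues ZAR, so borrow ZAR, convert to SGD at spot, deposit the SGD at 8.48%, and buy ZAR forward at 0.05423 to cover the loan.
Profit = 5,377,645.14 − 5,249,753.33 = SGD 127,892.

SGD 127,892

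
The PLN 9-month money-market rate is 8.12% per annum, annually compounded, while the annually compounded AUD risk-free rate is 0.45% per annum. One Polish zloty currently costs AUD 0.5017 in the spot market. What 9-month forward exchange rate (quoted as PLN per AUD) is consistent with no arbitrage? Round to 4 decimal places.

2.1063

T = 9/12 years.
AUD growth factor: (1 + 0.0045)^(9/12) = 1.0033731.
PLN accumulates by (1 + 0.0812)^(9/12) = 1.0603019.
So F = 0.5017 × 1.0033731 / 1.0603019 = 0.4747632 (AUD/PLN).
Quoted the other way: 1/0.4747632 = 2.1063 PLN per AUD.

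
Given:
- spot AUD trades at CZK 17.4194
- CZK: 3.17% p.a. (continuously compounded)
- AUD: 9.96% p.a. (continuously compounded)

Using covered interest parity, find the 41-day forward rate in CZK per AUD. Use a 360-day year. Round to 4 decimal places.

17.2852

T = 41/360 years.
CZK accumulates by e^(0.0317×41/360) = 1.0036168.
AUD growth factor: e^(0.0996×41/360) = 1.01140791.
So F = 17.4194 × 1.0036168 / 1.01140791 = 17.285214 (CZK/AUD).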